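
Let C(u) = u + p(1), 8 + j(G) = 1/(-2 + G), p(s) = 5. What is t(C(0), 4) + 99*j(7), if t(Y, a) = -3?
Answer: -3876/5 ≈ -775.20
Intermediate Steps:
j(G) = -8 + 1/(-2 + G)
C(u) = 5 + u (C(u) = u + 5 = 5 + u)
t(C(0), 4) + 99*j(7) = -3 + 99*((17 - 8*7)/(-2 + 7)) = -3 + 99*((17 - 56)/5) = -3 + 99*((⅕)*(-39)) = -3 + 99*(-39/5) = -3 - 3861/5 = -3876/5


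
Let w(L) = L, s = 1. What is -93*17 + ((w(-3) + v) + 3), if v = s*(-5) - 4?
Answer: -1590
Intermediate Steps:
v = -9 (v = 1*(-5) - 4 = -5 - 4 = -9)
-93*17 + ((w(-3) + v) + 3) = -93*17 + ((-3 - 9) + 3) = -1581 + (-12 + 3) = -1581 - 9 = -1590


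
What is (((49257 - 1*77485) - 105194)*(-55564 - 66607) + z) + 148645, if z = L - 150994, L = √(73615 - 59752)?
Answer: 16300296813 + √13863 ≈ 1.6300e+10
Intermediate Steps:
L = √13863 ≈ 117.74
z = -150994 + √13863 (z = √13863 - 150994 = -150994 + √13863 ≈ -1.5088e+5)
(((49257 - 1*77485) - 105194)*(-55564 - 66607) + z) + 148645 = (((49257 - 1*77485) - 105194)*(-55564 - 66607) + (-150994 + √13863)) + 148645 = (((49257 - 77485) - 105194)*(-122171) + (-150994 + √13863)) + 148645 = ((-28228 - 105194)*(-122171) + (-150994 + √13863)) + 148645 = (-133422*(-122171) + (-150994 + √13863)) + 148645 = (16300299162 + (-150994 + √13863)) + 148645 = (16300148168 + √13863) + 148645 = 16300296813 + √13863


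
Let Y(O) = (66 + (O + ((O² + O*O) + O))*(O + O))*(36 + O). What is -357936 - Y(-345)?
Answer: -50607863142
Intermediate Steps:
Y(O) = (36 + O)*(66 + 2*O*(2*O + 2*O²)) (Y(O) = (66 + (O + ((O² + O²) + O))*(2*O))*(36 + O) = (66 + (O + (2*O² + O))*(2*O))*(36 + O) = (66 + (O + (O + 2*O²))*(2*O))*(36 + O) = (66 + (2*O + 2*O²)*(2*O))*(36 + O) = (66 + 2*O*(2*O + 2*O²))*(36 + O) = (36 + O)*(66 + 2*O*(2*O + 2*O²)))
-357936 - Y(-345) = -357936 - (2376 + 4*(-345)⁴ + 66*(-345) + 144*(-345)² + 148*(-345)³) = -357936 - (2376 + 4*14166950625 - 22770 + 144*119025 + 148*(-41063625)) = -357936 - (2376 + 56667802500 - 22770 + 17139600 - 6077416500) = -357936 - 1*50607505206 = -357936 - 50607505206 = -50607863142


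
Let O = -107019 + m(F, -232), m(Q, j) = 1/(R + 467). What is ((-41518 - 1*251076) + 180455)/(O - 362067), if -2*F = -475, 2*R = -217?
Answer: 80403663/336334660 ≈ 0.23906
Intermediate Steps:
R = -217/2 (R = (½)*(-217) = -217/2 ≈ -108.50)
F = 475/2 (F = -½*(-475) = 475/2 ≈ 237.50)
m(Q, j) = 2/717 (m(Q, j) = 1/(-217/2 + 467) = 1/(717/2) = 2/717)
O = -76732621/717 (O = -107019 + 2/717 = -76732621/717 ≈ -1.0702e+5)
((-41518 - 1*251076) + 180455)/(O - 362067) = ((-41518 - 1*251076) + 180455)/(-76732621/717 - 362067) = ((-41518 - 251076) + 180455)/(-336334660/717) = (-292594 + 180455)*(-717/336334660) = -112139*(-717/336334660) = 80403663/336334660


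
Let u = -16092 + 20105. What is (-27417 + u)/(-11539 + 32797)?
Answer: -11702/10629 ≈ -1.1010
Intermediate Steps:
u = 4013
(-27417 + u)/(-11539 + 32797) = (-27417 + 4013)/(-11539 + 32797) = -23404/21258 = -23404*1/21258 = -11702/10629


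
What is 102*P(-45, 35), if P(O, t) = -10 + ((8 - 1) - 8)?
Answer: -1122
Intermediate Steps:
P(O, t) = -11 (P(O, t) = -10 + (7 - 8) = -10 - 1 = -11)
102*P(-45, 35) = 102*(-11) = -1122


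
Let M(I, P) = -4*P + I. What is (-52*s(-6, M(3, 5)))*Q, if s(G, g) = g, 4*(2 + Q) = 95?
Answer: 19227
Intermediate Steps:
M(I, P) = I - 4*P
Q = 87/4 (Q = -2 + (1/4)*95 = -2 + 95/4 = 87/4 ≈ 21.750)
(-52*s(-6, M(3, 5)))*Q = -52*(3 - 4*5)*(87/4) = -52*(3 - 20)*(87/4) = -52*(-17)*(87/4) = 884*(87/4) = 19227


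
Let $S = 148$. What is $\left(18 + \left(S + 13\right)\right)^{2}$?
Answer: $32041$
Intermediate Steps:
$\left(18 + \left(S + 13\right)\right)^{2} = \left(18 + \left(148 + 13\right)\right)^{2} = \left(18 + 161\right)^{2} = 179^{2} = 32041$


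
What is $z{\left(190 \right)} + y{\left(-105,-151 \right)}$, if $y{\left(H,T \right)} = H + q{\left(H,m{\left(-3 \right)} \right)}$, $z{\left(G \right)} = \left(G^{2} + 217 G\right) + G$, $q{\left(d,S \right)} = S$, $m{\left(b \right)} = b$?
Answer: $77412$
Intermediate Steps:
$z{\left(G \right)} = G^{2} + 218 G$
$y{\left(H,T \right)} = -3 + H$ ($y{\left(H,T \right)} = H - 3 = -3 + H$)
$z{\left(190 \right)} + y{\left(-105,-151 \right)} = 190 \left(218 + 190\right) - 108 = 190 \cdot 408 - 108 = 77520 - 108 = 77412$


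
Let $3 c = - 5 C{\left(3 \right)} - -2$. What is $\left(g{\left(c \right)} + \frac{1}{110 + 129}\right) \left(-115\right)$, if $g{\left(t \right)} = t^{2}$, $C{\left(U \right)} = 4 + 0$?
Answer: $- \frac{989575}{239} \approx -4140.5$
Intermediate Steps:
$C{\left(U \right)} = 4$
$c = -6$ ($c = \frac{\left(-5\right) 4 - -2}{3} = \frac{-20 + 2}{3} = \frac{1}{3} \left(-18\right) = -6$)
$\left(g{\left(c \right)} + \frac{1}{110 + 129}\right) \left(-115\right) = \left(\left(-6\right)^{2} + \frac{1}{110 + 129}\right) \left(-115\right) = \left(36 + \frac{1}{239}\right) \left(-115\right) = \frac{8605}{239} \left(-115\right) = - \frac{989575}{239}$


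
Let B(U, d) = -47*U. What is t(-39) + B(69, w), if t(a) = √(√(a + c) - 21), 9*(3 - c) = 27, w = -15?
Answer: -3243 + √(-21 + I*√39) ≈ -3242.3 + 4.6319*I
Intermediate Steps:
c = 0 (c = 3 - ⅑*27 = 3 - 3 = 0)
t(a) = √(-21 + √a) (t(a) = √(√(a + 0) - 21) = √(√a - 21) = √(-21 + √a))
t(-39) + B(69, w) = √(-21 + √(-39)) - 47*69 = √(-21 + I*√39) - 3243 = -3243 + √(-21 + I*√39)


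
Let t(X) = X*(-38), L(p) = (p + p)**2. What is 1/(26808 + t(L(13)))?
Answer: 1/1120 ≈ 0.00089286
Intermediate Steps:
L(p) = 4*p**2 (L(p) = (2*p)**2 = 4*p**2)
t(X) = -38*X
1/(26808 + t(L(13))) = 1/(26808 - 152*13**2) = 1/(26808 - 152*169) = 1/(26808 - 38*676) = 1/(26808 - 25688) = 1/1120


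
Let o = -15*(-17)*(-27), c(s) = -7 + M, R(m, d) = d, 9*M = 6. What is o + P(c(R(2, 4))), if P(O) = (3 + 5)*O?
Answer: -20807/3 ≈ -6935.7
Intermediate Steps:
M = ⅔ (M = (⅑)*6 = ⅔ ≈ 0.66667)
c(s) = -19/3 (c(s) = -7 + ⅔ = -19/3)
P(O) = 8*O
o = -6885 (o = 255*(-27) = -6885)
o + P(c(R(2, 4))) = -6885 + 8*(-19/3) = -6885 - 152/3 = -20807/3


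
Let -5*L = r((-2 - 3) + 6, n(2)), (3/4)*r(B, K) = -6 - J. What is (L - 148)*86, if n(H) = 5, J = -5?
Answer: -190576/15 ≈ -12705.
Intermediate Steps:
r(B, K) = -4/3 (r(B, K) = 4*(-6 - 1*(-5))/3 = 4*(-6 + 5)/3 = (4/3)*(-1) = -4/3)
L = 4/15 (L = -1/5*(-4/3) = 4/15 ≈ 0.26667)
(L - 148)*86 = (4/15 - 148)*86 = -2216/15*86 = -190576/15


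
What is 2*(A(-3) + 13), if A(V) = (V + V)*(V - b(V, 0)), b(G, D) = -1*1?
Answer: 50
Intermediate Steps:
b(G, D) = -1
A(V) = 2*V*(1 + V) (A(V) = (V + V)*(V - 1*(-1)) = (2*V)*(V + 1) = (2*V)*(1 + V) = 2*V*(1 + V))
2*(A(-3) + 13) = 2*(2*(-3)*(1 - 3) + 13) = 2*(2*(-3)*(-2) + 13) = 2*(12 + 13) = 2*25 = 50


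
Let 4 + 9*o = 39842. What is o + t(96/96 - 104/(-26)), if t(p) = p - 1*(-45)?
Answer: 40288/9 ≈ 4476.4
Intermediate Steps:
o = 39838/9 (o = -4/9 + (1/9)*39842 = -4/9 + 39842/9 = 39838/9 ≈ 4426.4)
t(p) = 45 + p (t(p) = p + 45 = 45 + p)
o + t(96/96 - 104/(-26)) = 39838/9 + (45 + (96/96 - 104/(-26))) = 39838/9 + (45 + (96*(1/96) - 104*(-1/26))) = 39838/9 + (45 + (1 + 4)) = 39838/9 + (45 + 5) = 39838/9 + 50 = 40288/9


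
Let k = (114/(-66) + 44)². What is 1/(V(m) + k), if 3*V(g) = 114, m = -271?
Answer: 121/220823 ≈ 0.00054795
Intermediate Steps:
V(g) = 38 (V(g) = (⅓)*114 = 38)
k = 216225/121 (k = (114*(-1/66) + 44)² = (-19/11 + 44)² = (465/11)² = 216225/121 ≈ 1787.0)
1/(V(m) + k) = 1/(38 + 216225/121) = 1/(220823/121) = 121/220823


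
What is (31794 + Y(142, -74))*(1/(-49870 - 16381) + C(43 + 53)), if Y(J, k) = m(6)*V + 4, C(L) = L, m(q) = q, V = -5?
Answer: 202047497960/66251 ≈ 3.0497e+6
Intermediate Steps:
Y(J, k) = -26 (Y(J, k) = 6*(-5) + 4 = -30 + 4 = -26)
(31794 + Y(142, -74))*(1/(-49870 - 16381) + C(43 + 53)) = (31794 - 26)*(1/(-49870 - 16381) + (43 + 53)) = 31768*(1/(-66251) + 96) = 31768*(-1/66251 + 96) = 31768*(6360095/66251) = 202047497960/66251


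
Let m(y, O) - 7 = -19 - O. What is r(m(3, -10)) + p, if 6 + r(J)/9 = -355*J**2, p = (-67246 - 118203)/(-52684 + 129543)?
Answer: -986593855/76859 ≈ -12836.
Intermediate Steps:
m(y, O) = -12 - O (m(y, O) = 7 + (-19 - O) = -12 - O)
p = -185449/76859 ≈ -2.4128
r(J) = -54 - 3195*J**2 (r(J) = -54 + 9*(-355*J**2) = -54 - 3195*J**2)
r(m(3, -10)) + p = (-54 - 3195*(-12 - 1*(-10))**2) - 185449/76859 = (-54 - 3195*(-12 + 10)**2) - 185449/76859 = (-54 - 3195*(-2)**2) - 185449/76859 = (-54 - 3195*4) - 185449/76859 = (-54 - 12780) - 185449/76859 = -12834 - 185449/76859 = -986593855/76859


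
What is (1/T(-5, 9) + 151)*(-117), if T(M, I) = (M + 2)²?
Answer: -17680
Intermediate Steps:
T(M, I) = (2 + M)²
(1/T(-5, 9) + 151)*(-117) = (1/((2 - 5)²) + 151)*(-117) = (1/((-3)²) + 151)*(-117) = (1/9 + 151)*(-117) = (⅑ + 151)*(-117) = (1360/9)*(-117) = -17680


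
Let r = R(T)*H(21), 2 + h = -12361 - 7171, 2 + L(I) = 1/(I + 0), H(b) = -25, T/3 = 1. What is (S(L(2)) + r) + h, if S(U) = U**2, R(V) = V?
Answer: -78427/4 ≈ -19607.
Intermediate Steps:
T = 3 (T = 3*1 = 3)
L(I) = -2 + 1/I (L(I) = -2 + 1/(I + 0) = -2 + 1/I)
h = -19534 (h = -2 + (-12361 - 7171) = -2 - 19532 = -19534)
r = -75 (r = 3*(-25) = -75)
(S(L(2)) + r) + h = ((-2 + 1/2)**2 - 75) - 19534 = ((-3/2)**2 - 75) - 19534 = (9/4 - 75) - 19534 = -291/4 - 19534 = -78427/4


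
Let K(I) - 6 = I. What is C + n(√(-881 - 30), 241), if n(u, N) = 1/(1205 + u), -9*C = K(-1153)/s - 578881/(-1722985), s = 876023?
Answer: (-505136806468*√911 + 595105481396045*I)/(13584370397895*(√911 - 1205*I)) ≈ -0.036356 - 2.0774e-5*I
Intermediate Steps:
K(I) = 6 + I
C = -505136806468/13584370397895 (C = -((6 - 1153)/876023 - 578881/(-1722985))/9 = -(-1147*1/876023 - 578881*(-1/1722985))/9 = -(-1147/876023 + 578881/1722985)/9 = -⅑*505136806468/1509374488655 = -505136806468/13584370397895 ≈ -0.037185)
C + n(√(-881 - 30), 241) = -505136806468/13584370397895 + 1/(1205 + √(-881 - 30)) = -505136806468/13584370397895 + 1/(1205 + √(-911)) = -505136806468/13584370397895 + 1/(1205 + I*√911)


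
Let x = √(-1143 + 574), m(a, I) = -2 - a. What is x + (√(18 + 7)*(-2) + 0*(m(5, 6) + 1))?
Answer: -10 + I*√569 ≈ -10.0 + 23.854*I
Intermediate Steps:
x = I*√569 (x = √(-569) = I*√569 ≈ 23.854*I)
x + (√(18 + 7)*(-2) + 0*(m(5, 6) + 1)) = I*√569 + (√(18 + 7)*(-2) + 0*((-2 - 1*5) + 1)) = I*√569 + (√25*(-2) + 0*((-2 - 5) + 1)) = I*√569 + (5*(-2) + 0*(-7 + 1)) = I*√569 + (-10 + 0*(-6)) = I*√569 + (-10 + 0) = I*√569 - 10 = -10 + I*√569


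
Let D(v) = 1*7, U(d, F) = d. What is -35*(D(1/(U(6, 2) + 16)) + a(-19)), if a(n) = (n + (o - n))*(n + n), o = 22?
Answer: 29015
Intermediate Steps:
a(n) = 44*n (a(n) = (n + (22 - n))*(n + n) = 22*(2*n) = 44*n)
D(v) = 7
-35*(D(1/(U(6, 2) + 16)) + a(-19)) = -35*(7 + 44*(-19)) = -35*(7 - 836) = -35*(-829) = 29015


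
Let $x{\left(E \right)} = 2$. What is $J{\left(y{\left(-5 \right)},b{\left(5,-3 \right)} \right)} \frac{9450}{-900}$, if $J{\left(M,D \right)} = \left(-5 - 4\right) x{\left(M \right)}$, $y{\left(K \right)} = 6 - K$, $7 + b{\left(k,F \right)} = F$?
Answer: $189$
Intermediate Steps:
$b{\left(k,F \right)} = -7 + F$
$J{\left(M,D \right)} = -18$ ($J{\left(M,D \right)} = \left(-5 - 4\right) 2 = \left(-9\right) 2 = -18$)
$J{\left(y{\left(-5 \right)},b{\left(5,-3 \right)} \right)} \frac{9450}{-900} = - 18 \frac{9450}{-900} = - 18 \cdot 9450 \left(- \frac{1}{900}\right) = \left(-18\right) \left(- \frac{21}{2}\right) = 189$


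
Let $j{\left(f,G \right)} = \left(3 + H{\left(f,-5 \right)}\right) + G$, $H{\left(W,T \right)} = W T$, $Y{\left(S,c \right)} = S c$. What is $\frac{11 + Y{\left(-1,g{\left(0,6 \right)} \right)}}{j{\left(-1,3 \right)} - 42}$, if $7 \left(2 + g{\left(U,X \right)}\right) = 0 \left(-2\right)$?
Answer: $- \frac{13}{31} \approx -0.41935$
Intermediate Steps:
$g{\left(U,X \right)} = -2$ ($g{\left(U,X \right)} = -2 + \frac{0 \left(-2\right)}{7} = -2 + \frac{1}{7} \cdot 0 = -2 + 0 = -2$)
$H{\left(W,T \right)} = T W$
$j{\left(f,G \right)} = 3 + G - 5 f$ ($j{\left(f,G \right)} = \left(3 - 5 f\right) + G = 3 + G - 5 f$)
$\frac{11 + Y{\left(-1,g{\left(0,6 \right)} \right)}}{j{\left(-1,3 \right)} - 42} = \frac{11 - -2}{\left(3 + 3 - -5\right) - 42} = \frac{11 + 2}{\left(3 + 3 + 5\right) - 42} = \frac{13}{11 - 42} = \frac{13}{-31} = 13 \left(- \frac{1}{31}\right) = - \frac{13}{31}$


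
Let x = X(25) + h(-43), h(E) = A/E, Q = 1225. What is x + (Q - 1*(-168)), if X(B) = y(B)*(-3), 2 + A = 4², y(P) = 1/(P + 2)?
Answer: 538922/387 ≈ 1392.6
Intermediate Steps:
y(P) = 1/(2 + P)
A = 14 (A = -2 + 4² = -2 + 16 = 14)
X(B) = -3/(2 + B)
h(E) = 14/E
x = -169/387 (x = -3/(2 + 25) + 14/(-43) = -3/27 + 14*(-1/43) = -3*1/27 - 14/43 = -⅑ - 14/43 = -169/387 ≈ -0.43669)
x + (Q - 1*(-168)) = -169/387 + (1225 - 1*(-168)) = -169/387 + (1225 + 168) = -169/387 + 1393 = 538922/387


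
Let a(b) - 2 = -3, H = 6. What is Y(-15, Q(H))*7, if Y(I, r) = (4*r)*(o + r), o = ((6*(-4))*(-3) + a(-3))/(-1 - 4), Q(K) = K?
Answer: -6888/5 ≈ -1377.6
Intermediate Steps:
a(b) = -1 (a(b) = 2 - 3 = -1)
o = -71/5 (o = ((6*(-4))*(-3) - 1)/(-1 - 4) = (-24*(-3) - 1)/(-5) = (72 - 1)*(-⅕) = 71*(-⅕) = -71/5 ≈ -14.200)
Y(I, r) = 4*r*(-71/5 + r) (Y(I, r) = (4*r)*(-71/5 + r) = 4*r*(-71/5 + r))
Y(-15, Q(H))*7 = ((⅘)*6*(-71 + 5*6))*7 = ((⅘)*6*(-71 + 30))*7 = ((⅘)*6*(-41))*7 = -984/5*7 = -6888/5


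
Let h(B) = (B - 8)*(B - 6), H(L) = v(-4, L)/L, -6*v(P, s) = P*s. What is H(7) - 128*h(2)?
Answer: -9214/3 ≈ -3071.3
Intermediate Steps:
v(P, s) = -P*s/6
H(L) = ⅔ (H(L) = (-⅙*(-4)*L)/L = (2*L/3)/L = ⅔)
h(B) = (-8 + B)*(-6 + B)
H(7) - 128*h(2) = ⅔ - 128*(48 + 2² - 14*2) = ⅔ - 128*(48 + 4 - 28) = ⅔ - 128*24 = ⅔ - 3072 = -9214/3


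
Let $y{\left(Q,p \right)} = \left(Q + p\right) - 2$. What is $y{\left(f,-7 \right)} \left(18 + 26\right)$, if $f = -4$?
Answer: $-572$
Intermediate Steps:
$y{\left(Q,p \right)} = -2 + Q + p$
$y{\left(f,-7 \right)} \left(18 + 26\right) = \left(-2 - 4 - 7\right) \left(18 + 26\right) = \left(-13\right) 44 = -572$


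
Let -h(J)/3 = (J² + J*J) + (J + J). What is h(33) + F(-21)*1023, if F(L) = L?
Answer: -28215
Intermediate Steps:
h(J) = -6*J - 6*J² (h(J) = -3*((J² + J*J) + (J + J)) = -3*((J² + J²) + 2*J) = -3*(2*J² + 2*J) = -3*(2*J + 2*J²) = -6*J - 6*J²)
h(33) + F(-21)*1023 = -6*33*(1 + 33) - 21*1023 = -6*33*34 - 21483 = -6732 - 21483 = -28215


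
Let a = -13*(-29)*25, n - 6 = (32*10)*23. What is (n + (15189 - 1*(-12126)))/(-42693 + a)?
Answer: -34681/33268 ≈ -1.0425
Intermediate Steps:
n = 7366 (n = 6 + (32*10)*23 = 6 + 320*23 = 6 + 7360 = 7366)
a = 9425 (a = 377*25 = 9425)
(n + (15189 - 1*(-12126)))/(-42693 + a) = (7366 + (15189 - 1*(-12126)))/(-42693 + 9425) = (7366 + (15189 + 12126))/(-33268) = (7366 + 27315)*(-1/33268) = 34681*(-1/33268) = -34681/33268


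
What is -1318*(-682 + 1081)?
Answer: -525882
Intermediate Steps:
-1318*(-682 + 1081) = -1318*399 = -525882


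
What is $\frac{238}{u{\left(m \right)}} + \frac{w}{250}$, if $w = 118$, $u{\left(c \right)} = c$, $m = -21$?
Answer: $- \frac{4073}{375} \approx -10.861$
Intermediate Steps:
$\frac{238}{u{\left(m \right)}} + \frac{w}{250} = \frac{238}{-21} + \frac{118}{250} = 238 \left(- \frac{1}{21}\right) + 118 \cdot \frac{1}{250} = - \frac{34}{3} + \frac{59}{125} = - \frac{4073}{375}$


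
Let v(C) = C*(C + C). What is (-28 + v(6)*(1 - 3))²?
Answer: 29584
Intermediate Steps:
v(C) = 2*C² (v(C) = C*(2*C) = 2*C²)
(-28 + v(6)*(1 - 3))² = (-28 + (2*6²)*(1 - 3))² = (-28 + (2*36)*(-2))² = (-28 + 72*(-2))² = (-28 - 144)² = (-172)² = 29584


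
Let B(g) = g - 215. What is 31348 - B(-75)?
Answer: 31638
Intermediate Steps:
B(g) = -215 + g
31348 - B(-75) = 31348 - (-215 - 75) = 31348 - 1*(-290) = 31348 + 290 = 31638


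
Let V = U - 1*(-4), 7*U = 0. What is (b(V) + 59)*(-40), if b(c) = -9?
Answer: -2000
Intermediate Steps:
U = 0 (U = (⅐)*0 = 0)
V = 4 (V = 0 - 1*(-4) = 0 + 4 = 4)
(b(V) + 59)*(-40) = (-9 + 59)*(-40) = 50*(-40) = -2000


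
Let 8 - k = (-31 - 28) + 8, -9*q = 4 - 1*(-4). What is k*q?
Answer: -472/9 ≈ -52.444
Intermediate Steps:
q = -8/9 (q = -(4 - 1*(-4))/9 = -(4 + 4)/9 = -⅑*8 = -8/9 ≈ -0.88889)
k = 59 (k = 8 - ((-31 - 28) + 8) = 8 - (-59 + 8) = 8 - 1*(-51) = 8 + 51 = 59)
k*q = 59*(-8/9) = -472/9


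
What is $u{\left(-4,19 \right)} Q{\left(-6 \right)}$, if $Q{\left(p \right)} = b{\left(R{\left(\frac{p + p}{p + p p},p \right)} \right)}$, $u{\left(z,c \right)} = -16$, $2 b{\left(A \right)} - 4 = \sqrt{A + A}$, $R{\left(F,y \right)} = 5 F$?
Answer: $-32 - 16 i \approx -32.0 - 16.0 i$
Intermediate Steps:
$b{\left(A \right)} = 2 + \frac{\sqrt{2} \sqrt{A}}{2}$ ($b{\left(A \right)} = 2 + \frac{\sqrt{A + A}}{2} = 2 + \frac{\sqrt{2 A}}{2} = 2 + \frac{\sqrt{2} \sqrt{A}}{2}$)
$Q{\left(p \right)} = 2 + \sqrt{5} \sqrt{\frac{p}{p + p^{2}}}$ ($Q{\left(p \right)} = 2 + \frac{\sqrt{2} \sqrt{5 \frac{p + p}{p + p p}}}{2} = 2 + \frac{\sqrt{2} \sqrt{5 \frac{2 p}{p + p^{2}}}}{2} = 2 + \frac{\sqrt{2} \sqrt{\frac{10 p}{p + p^{2}}}}{2} = 2 + \frac{\sqrt{2} \sqrt{10} \sqrt{\frac{p}{p + p^{2}}}}{2} = 2 + \sqrt{5} \sqrt{\frac{p}{p + p^{2}}}$)
$u{\left(-4,19 \right)} Q{\left(-6 \right)} = - 16 \left(2 + \sqrt{5} \sqrt{\frac{1}{1 - 6}}\right) = - 16 \left(2 + \sqrt{5} \sqrt{\frac{1}{-5}}\right) = - 16 \left(2 + \sqrt{5} \sqrt{- \frac{1}{5}}\right) = - 16 \left(2 + \sqrt{5} \frac{i \sqrt{5}}{5}\right) = - 16 \left(2 + i\right) = -32 - 16 i$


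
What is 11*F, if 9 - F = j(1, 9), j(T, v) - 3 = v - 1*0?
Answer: -33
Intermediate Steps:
j(T, v) = 3 + v (j(T, v) = 3 + (v - 1*0) = 3 + (v + 0) = 3 + v)
F = -3 (F = 9 - (3 + 9) = 9 - 1*12 = 9 - 12 = -3)
11*F = 11*(-3) = -33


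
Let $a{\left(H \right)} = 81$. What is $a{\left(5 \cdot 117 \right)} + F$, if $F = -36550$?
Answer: $-36469$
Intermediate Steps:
$a{\left(5 \cdot 117 \right)} + F = 81 - 36550 = -36469$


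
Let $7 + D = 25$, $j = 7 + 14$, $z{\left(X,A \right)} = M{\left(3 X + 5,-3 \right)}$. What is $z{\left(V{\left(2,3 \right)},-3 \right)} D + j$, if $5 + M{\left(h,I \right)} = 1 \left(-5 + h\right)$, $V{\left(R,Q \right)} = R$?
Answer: $39$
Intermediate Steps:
$M{\left(h,I \right)} = -10 + h$ ($M{\left(h,I \right)} = -5 + 1 \left(-5 + h\right) = -5 + \left(-5 + h\right) = -10 + h$)
$z{\left(X,A \right)} = -5 + 3 X$ ($z{\left(X,A \right)} = -10 + \left(3 X + 5\right) = -10 + \left(5 + 3 X\right) = -5 + 3 X$)
$j = 21$
$D = 18$ ($D = -7 + 25 = 18$)
$z{\left(V{\left(2,3 \right)},-3 \right)} D + j = \left(-5 + 3 \cdot 2\right) 18 + 21 = \left(-5 + 6\right) 18 + 21 = 1 \cdot 18 + 21 = 18 + 21 = 39$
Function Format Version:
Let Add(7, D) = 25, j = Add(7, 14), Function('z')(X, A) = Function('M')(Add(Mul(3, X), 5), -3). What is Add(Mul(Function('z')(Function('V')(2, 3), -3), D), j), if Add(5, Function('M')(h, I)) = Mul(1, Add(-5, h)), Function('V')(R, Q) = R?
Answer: 39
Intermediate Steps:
Function('M')(h, I) = Add(-10, h) (Function('M')(h, I) = Add(-5, Mul(1, Add(-5, h))) = Add(-5, Add(-5, h)) = Add(-10, h))
Function('z')(X, A) = Add(-5, Mul(3, X)) (Function('z')(X, A) = Add(-10, Add(Mul(3, X), 5)) = Add(-10, Add(5, Mul(3, X))) = Add(-5, Mul(3, X)))
j = 21
D = 18 (D = Add(-7, 25) = 18)
Add(Mul(Function('z')(Function('V')(2, 3), -3), D), j) = Add(Mul(Add(-5, Mul(3, 2)), 18), 21) = Add(Mul(Add(-5, 6), 18), 21) = Add(Mul(1, 18), 21) = Add(18, 21) = 39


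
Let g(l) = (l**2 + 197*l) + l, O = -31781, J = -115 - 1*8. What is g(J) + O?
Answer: -41006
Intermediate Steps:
J = -123 (J = -115 - 8 = -123)
g(l) = l**2 + 198*l
g(J) + O = -123*(198 - 123) - 31781 = -123*75 - 31781 = -9225 - 31781 = -41006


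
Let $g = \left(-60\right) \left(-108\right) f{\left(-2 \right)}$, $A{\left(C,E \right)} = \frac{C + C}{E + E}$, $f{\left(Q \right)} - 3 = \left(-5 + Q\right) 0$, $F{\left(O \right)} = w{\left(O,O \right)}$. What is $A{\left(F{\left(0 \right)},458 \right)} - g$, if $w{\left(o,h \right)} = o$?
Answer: $-19440$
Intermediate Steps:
$F{\left(O \right)} = O$
$f{\left(Q \right)} = 3$ ($f{\left(Q \right)} = 3 + \left(-5 + Q\right) 0 = 3 + 0 = 3$)
$A{\left(C,E \right)} = \frac{C}{E}$ ($A{\left(C,E \right)} = \frac{2 C}{2 E} = 2 C \frac{1}{2 E} = \frac{C}{E}$)
$g = 19440$ ($g = \left(-60\right) \left(-108\right) 3 = 6480 \cdot 3 = 19440$)
$A{\left(F{\left(0 \right)},458 \right)} - g = \frac{0}{458} - 19440 = 0 \cdot \frac{1}{458} - 19440 = 0 - 19440 = -19440$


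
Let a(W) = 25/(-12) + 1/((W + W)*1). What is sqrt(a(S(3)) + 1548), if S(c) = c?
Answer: sqrt(55659)/6 ≈ 39.320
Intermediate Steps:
a(W) = -25/12 + 1/(2*W) (a(W) = 25*(-1/12) + 1/(2*W) = -25/12 + (1/(2*W))*1 = -25/12 + 1/(2*W))
sqrt(a(S(3)) + 1548) = sqrt((1/12)*(6 - 25*3)/3 + 1548) = sqrt((1/12)*(1/3)*(6 - 75) + 1548) = sqrt((1/12)*(1/3)*(-69) + 1548) = sqrt(-23/12 + 1548) = sqrt(18553/12) = sqrt(55659)/6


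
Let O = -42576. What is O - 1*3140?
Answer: -45716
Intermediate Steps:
O - 1*3140 = -42576 - 1*3140 = -42576 - 3140 = -45716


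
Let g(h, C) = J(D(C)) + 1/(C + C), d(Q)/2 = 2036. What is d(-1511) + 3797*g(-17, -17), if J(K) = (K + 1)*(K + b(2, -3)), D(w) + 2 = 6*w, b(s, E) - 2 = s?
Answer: 1329844051/34 ≈ 3.9113e+7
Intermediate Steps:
d(Q) = 4072 (d(Q) = 2*2036 = 4072)
b(s, E) = 2 + s
D(w) = -2 + 6*w
J(K) = (1 + K)*(4 + K) (J(K) = (K + 1)*(K + (2 + 2)) = (1 + K)*(K + 4) = (1 + K)*(4 + K))
g(h, C) = -6 + (-2 + 6*C)² + 1/(2*C) + 30*C (g(h, C) = (4 + (-2 + 6*C)² + 5*(-2 + 6*C)) + 1/(C + C) = (4 + (-2 + 6*C)² + (-10 + 30*C)) + 1/(2*C) = (-6 + (-2 + 6*C)² + 30*C) + 1/(2*C) = -6 + (-2 + 6*C)² + 1/(2*C) + 30*C)
d(-1511) + 3797*g(-17, -17) = 4072 + 3797*(-2 + (½)/(-17) + 6*(-17) + 36*(-17)²) = 4072 + 3797*(-2 + (½)*(-1/17) - 102 + 36*289) = 4072 + 3797*(-2 - 1/34 - 102 + 10404) = 4072 + 3797*(350199/34) = 4072 + 1329705603/34 = 1329844051/34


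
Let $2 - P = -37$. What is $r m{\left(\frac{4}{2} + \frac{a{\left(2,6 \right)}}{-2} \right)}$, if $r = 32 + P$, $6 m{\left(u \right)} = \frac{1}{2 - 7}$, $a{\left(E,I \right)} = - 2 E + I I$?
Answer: $- \frac{71}{30} \approx -2.3667$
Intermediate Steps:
$a{\left(E,I \right)} = I^{2} - 2 E$ ($a{\left(E,I \right)} = - 2 E + I^{2} = I^{2} - 2 E$)
$P = 39$ ($P = 2 - -37 = 2 + 37 = 39$)
$m{\left(u \right)} = - \frac{1}{30}$ ($m{\left(u \right)} = \frac{1}{6 \left(2 - 7\right)} = \frac{1}{6 \left(-5\right)} = \frac{1}{6} \left(- \frac{1}{5}\right) = - \frac{1}{30}$)
$r = 71$ ($r = 32 + 39 = 71$)
$r m{\left(\frac{4}{2} + \frac{a{\left(2,6 \right)}}{-2} \right)} = 71 \left(- \frac{1}{30}\right) = - \frac{71}{30}$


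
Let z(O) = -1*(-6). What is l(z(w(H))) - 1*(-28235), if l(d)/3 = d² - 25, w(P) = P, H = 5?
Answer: 28268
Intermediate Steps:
z(O) = 6
l(d) = -75 + 3*d² (l(d) = 3*(d² - 25) = 3*(-25 + d²) = -75 + 3*d²)
l(z(w(H))) - 1*(-28235) = (-75 + 3*6²) - 1*(-28235) = (-75 + 3*36) + 28235 = (-75 + 108) + 28235 = 33 + 28235 = 28268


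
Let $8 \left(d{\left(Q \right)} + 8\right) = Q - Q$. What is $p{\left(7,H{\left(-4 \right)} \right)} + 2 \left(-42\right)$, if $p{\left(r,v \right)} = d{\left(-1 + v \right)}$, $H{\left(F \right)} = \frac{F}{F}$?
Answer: $-92$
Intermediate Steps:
$H{\left(F \right)} = 1$
$d{\left(Q \right)} = -8$ ($d{\left(Q \right)} = -8 + \frac{Q - Q}{8} = -8 + \frac{1}{8} \cdot 0 = -8 + 0 = -8$)
$p{\left(r,v \right)} = -8$
$p{\left(7,H{\left(-4 \right)} \right)} + 2 \left(-42\right) = -8 + 2 \left(-42\right) = -8 - 84 = -92$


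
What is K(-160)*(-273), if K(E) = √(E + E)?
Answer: -2184*I*√5 ≈ -4883.6*I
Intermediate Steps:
K(E) = √2*√E (K(E) = √(2*E) = √2*√E)
K(-160)*(-273) = (√2*√(-160))*(-273) = (√2*(4*I*√10))*(-273) = (8*I*√5)*(-273) = -2184*I*√5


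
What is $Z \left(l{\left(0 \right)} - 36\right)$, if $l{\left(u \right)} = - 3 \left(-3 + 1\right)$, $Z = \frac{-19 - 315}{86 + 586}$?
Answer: $\frac{835}{56} \approx 14.911$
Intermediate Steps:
$Z = - \frac{167}{336}$ ($Z = - \frac{334}{672} = \left(-334\right) \frac{1}{672} = - \frac{167}{336} \approx -0.49702$)
$l{\left(u \right)} = 6$ ($l{\left(u \right)} = \left(-3\right) \left(-2\right) = 6$)
$Z \left(l{\left(0 \right)} - 36\right) = - \frac{167 \left(6 - 36\right)}{336} = \left(- \frac{167}{336}\right) \left(-30\right) = \frac{835}{56}$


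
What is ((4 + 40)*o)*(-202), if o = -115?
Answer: 1022120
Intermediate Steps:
((4 + 40)*o)*(-202) = ((4 + 40)*(-115))*(-202) = (44*(-115))*(-202) = -5060*(-202) = 1022120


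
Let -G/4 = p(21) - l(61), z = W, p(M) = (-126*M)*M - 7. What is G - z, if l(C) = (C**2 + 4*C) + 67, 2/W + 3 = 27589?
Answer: 3288527059/13793 ≈ 2.3842e+5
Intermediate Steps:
p(M) = -7 - 126*M**2 (p(M) = -126*M**2 - 7 = -7 - 126*M**2)
W = 1/13793 (W = 2/(-3 + 27589) = 2/27586 = 2*(1/27586) = 1/13793 ≈ 7.2501e-5)
l(C) = 67 + C**2 + 4*C
z = 1/13793 ≈ 7.2501e-5
G = 238420 (G = -4*((-7 - 126*21**2) - (67 + 61**2 + 4*61)) = -4*((-7 - 126*441) - (67 + 3721 + 244)) = -4*((-7 - 55566) - 1*4032) = -4*(-55573 - 4032) = -4*(-59605) = 238420)
G - z = 238420 - 1*1/13793 = 238420 - 1/13793 = 3288527059/13793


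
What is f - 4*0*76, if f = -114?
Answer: -114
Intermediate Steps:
f - 4*0*76 = -114 - 4*0*76 = -114 + 0*76 = -114 + 0 = -114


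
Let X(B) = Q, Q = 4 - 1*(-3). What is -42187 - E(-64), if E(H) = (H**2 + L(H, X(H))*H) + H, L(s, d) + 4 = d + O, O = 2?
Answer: -45899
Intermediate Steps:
Q = 7 (Q = 4 + 3 = 7)
X(B) = 7
L(s, d) = -2 + d (L(s, d) = -4 + (d + 2) = -4 + (2 + d) = -2 + d)
E(H) = H**2 + 6*H (E(H) = (H**2 + (-2 + 7)*H) + H = (H**2 + 5*H) + H = H**2 + 6*H)
-42187 - E(-64) = -42187 - (-64)*(6 - 64) = -42187 - (-64)*(-58) = -42187 - 1*3712 = -42187 - 3712 = -45899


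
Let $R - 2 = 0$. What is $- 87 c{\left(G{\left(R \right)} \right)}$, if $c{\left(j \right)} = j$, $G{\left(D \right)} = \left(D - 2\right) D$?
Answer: $0$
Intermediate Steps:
$R = 2$ ($R = 2 + 0 = 2$)
$G{\left(D \right)} = D \left(-2 + D\right)$ ($G{\left(D \right)} = \left(-2 + D\right) D = D \left(-2 + D\right)$)
$- 87 c{\left(G{\left(R \right)} \right)} = - 87 \cdot 2 \left(-2 + 2\right) = - 87 \cdot 2 \cdot 0 = \left(-87\right) 0 = 0$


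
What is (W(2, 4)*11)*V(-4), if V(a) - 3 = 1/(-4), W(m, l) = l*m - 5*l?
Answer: -363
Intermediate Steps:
W(m, l) = -5*l + l*m
V(a) = 11/4 (V(a) = 3 + 1/(-4) = 3 - ¼ = 11/4)
(W(2, 4)*11)*V(-4) = ((4*(-5 + 2))*11)*(11/4) = ((4*(-3))*11)*(11/4) = -12*11*(11/4) = -132*11/4 = -363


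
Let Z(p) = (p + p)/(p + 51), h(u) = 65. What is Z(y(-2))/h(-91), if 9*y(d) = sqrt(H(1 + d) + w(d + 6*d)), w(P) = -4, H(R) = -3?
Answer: 2*sqrt(7)/(65*(sqrt(7) - 459*I)) ≈ 1.0223e-6 + 0.00017735*I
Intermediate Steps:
y(d) = I*sqrt(7)/9 (y(d) = sqrt(-3 - 4)/9 = sqrt(-7)/9 = (I*sqrt(7))/9 = I*sqrt(7)/9)
Z(p) = 2*p/(51 + p) (Z(p) = (2*p)/(51 + p) = 2*p/(51 + p))
Z(y(-2))/h(-91) = (2*(I*sqrt(7)/9)/(51 + I*sqrt(7)/9))/65 = (2*I*sqrt(7)/(9*(51 + I*sqrt(7)/9)))*(1/65) = 2*I*sqrt(7)/(585*(51 + I*sqrt(7)/9))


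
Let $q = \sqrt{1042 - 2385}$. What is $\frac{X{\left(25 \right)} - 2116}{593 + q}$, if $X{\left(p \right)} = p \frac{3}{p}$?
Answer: $- \frac{1253009}{352992} + \frac{2113 i \sqrt{1343}}{352992} \approx -3.5497 + 0.21937 i$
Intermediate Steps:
$q = i \sqrt{1343}$ ($q = \sqrt{-1343} = i \sqrt{1343} \approx 36.647 i$)
$X{\left(p \right)} = 3$
$\frac{X{\left(25 \right)} - 2116}{593 + q} = \frac{3 - 2116}{593 + i \sqrt{1343}} = - \frac{2113}{593 + i \sqrt{1343}}$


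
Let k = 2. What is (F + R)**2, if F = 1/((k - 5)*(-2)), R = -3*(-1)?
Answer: 361/36 ≈ 10.028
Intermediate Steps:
R = 3
F = 1/6 (F = 1/((2 - 5)*(-2)) = 1/(-3*(-2)) = 1/6 ≈ 0.16667)
(F + R)**2 = (1/6 + 3)**2 = (19/6)**2 = 361/36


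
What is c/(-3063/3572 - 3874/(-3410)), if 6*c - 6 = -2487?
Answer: -2518322510/1696549 ≈ -1484.4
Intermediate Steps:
c = -827/2 (c = 1 + (⅙)*(-2487) = 1 - 829/2 = -827/2 ≈ -413.50)
c/(-3063/3572 - 3874/(-3410)) = -827/(2*(-3063/3572 - 3874/(-3410))) = -827/(2*(-3063*1/3572 - 3874*(-1/3410))) = -827/(2*(-3063/3572 + 1937/1705)) = -827/(2*1696549/6090260) = -827/2*6090260/1696549 = -2518322510/1696549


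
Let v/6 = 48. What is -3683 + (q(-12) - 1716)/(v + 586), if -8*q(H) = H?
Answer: -6441313/1748 ≈ -3685.0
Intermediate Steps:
v = 288 (v = 6*48 = 288)
q(H) = -H/8
-3683 + (q(-12) - 1716)/(v + 586) = -3683 + (-⅛*(-12) - 1716)/(288 + 586) = -3683 + (3/2 - 1716)/874 = -3683 - 3429/2*1/874 = -3683 - 3429/1748 = -6441313/1748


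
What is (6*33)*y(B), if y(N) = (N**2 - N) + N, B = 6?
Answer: 7128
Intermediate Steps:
y(N) = N**2
(6*33)*y(B) = (6*33)*6**2 = 198*36 = 7128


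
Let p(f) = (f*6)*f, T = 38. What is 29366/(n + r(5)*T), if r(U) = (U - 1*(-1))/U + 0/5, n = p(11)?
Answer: 73415/1929 ≈ 38.059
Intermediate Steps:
p(f) = 6*f**2 (p(f) = (6*f)*f = 6*f**2)
n = 726 (n = 6*11**2 = 6*121 = 726)
r(U) = (1 + U)/U (r(U) = (U + 1)/U + 0*(1/5) = (1 + U)/U + 0 = (1 + U)/U)
29366/(n + r(5)*T) = 29366/(726 + ((1 + 5)/5)*38) = 29366/(726 + ((1/5)*6)*38) = 29366/(726 + (6/5)*38) = 29366/(726 + 228/5) = 29366/(3858/5) = 29366*(5/3858) = 73415/1929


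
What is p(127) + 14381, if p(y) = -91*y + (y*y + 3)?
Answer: 18956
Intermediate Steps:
p(y) = 3 + y² - 91*y (p(y) = -91*y + (y² + 3) = -91*y + (3 + y²) = 3 + y² - 91*y)
p(127) + 14381 = (3 + 127² - 91*127) + 14381 = (3 + 16129 - 11557) + 14381 = 4575 + 14381 = 18956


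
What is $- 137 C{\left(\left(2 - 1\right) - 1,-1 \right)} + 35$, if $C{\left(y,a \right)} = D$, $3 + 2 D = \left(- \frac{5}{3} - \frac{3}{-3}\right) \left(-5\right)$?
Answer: $\frac{73}{6} \approx 12.167$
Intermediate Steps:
$D = \frac{1}{6}$ ($D = - \frac{3}{2} + \frac{\left(- \frac{5}{3} - \frac{3}{-3}\right) \left(-5\right)}{2} = - \frac{3}{2} + \frac{\left(\left(-5\right) \frac{1}{3} - -1\right) \left(-5\right)}{2} = - \frac{3}{2} + \frac{\left(- \frac{5}{3} + 1\right) \left(-5\right)}{2} = - \frac{3}{2} + \frac{\left(- \frac{2}{3}\right) \left(-5\right)}{2} = - \frac{3}{2} + \frac{1}{2} \cdot \frac{10}{3} = - \frac{3}{2} + \frac{5}{3} = \frac{1}{6} \approx 0.16667$)
$C{\left(y,a \right)} = \frac{1}{6}$
$- 137 C{\left(\left(2 - 1\right) - 1,-1 \right)} + 35 = \left(-137\right) \frac{1}{6} + 35 = - \frac{137}{6} + 35 = \frac{73}{6}$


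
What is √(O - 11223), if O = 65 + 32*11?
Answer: I*√10806 ≈ 103.95*I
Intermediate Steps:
O = 417 (O = 65 + 352 = 417)
√(O - 11223) = √(417 - 11223) = √(-10806) = I*√10806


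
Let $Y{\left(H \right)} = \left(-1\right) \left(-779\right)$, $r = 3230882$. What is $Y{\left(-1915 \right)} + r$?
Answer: $3231661$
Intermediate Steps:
$Y{\left(H \right)} = 779$
$Y{\left(-1915 \right)} + r = 779 + 3230882 = 3231661$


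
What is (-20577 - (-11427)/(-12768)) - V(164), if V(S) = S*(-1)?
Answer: -86881537/4256 ≈ -20414.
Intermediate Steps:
V(S) = -S
(-20577 - (-11427)/(-12768)) - V(164) = (-20577 - (-11427)/(-12768)) - (-1)*164 = (-20577 - (-11427)*(-1)/12768) - 1*(-164) = (-20577 - 1*3809/4256) + 164 = (-20577 - 3809/4256) + 164 = -87579521/4256 + 164 = -86881537/4256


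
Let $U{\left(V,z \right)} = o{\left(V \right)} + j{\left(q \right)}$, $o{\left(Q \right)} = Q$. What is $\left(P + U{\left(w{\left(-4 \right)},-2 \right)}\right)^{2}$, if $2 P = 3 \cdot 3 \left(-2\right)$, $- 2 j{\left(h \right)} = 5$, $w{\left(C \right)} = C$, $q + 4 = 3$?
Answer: $\frac{961}{4} \approx 240.25$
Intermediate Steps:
$q = -1$ ($q = -4 + 3 = -1$)
$j{\left(h \right)} = - \frac{5}{2}$ ($j{\left(h \right)} = \left(- \frac{1}{2}\right) 5 = - \frac{5}{2}$)
$U{\left(V,z \right)} = - \frac{5}{2} + V$ ($U{\left(V,z \right)} = V - \frac{5}{2} = - \frac{5}{2} + V$)
$P = -9$ ($P = \frac{3 \cdot 3 \left(-2\right)}{2} = \frac{9 \left(-2\right)}{2} = \frac{1}{2} \left(-18\right) = -9$)
$\left(P + U{\left(w{\left(-4 \right)},-2 \right)}\right)^{2} = \left(-9 - \frac{13}{2}\right)^{2} = \left(- \frac{31}{2}\right)^{2} = \frac{961}{4}$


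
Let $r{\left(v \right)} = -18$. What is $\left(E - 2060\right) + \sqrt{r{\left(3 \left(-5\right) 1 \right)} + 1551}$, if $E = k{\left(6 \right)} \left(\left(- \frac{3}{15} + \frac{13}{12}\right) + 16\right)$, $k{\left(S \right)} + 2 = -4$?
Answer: $- \frac{21613}{10} + \sqrt{1533} \approx -2122.1$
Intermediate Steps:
$k{\left(S \right)} = -6$ ($k{\left(S \right)} = -2 - 4 = -6$)
$E = - \frac{1013}{10}$ ($E = - 6 \left(\left(- \frac{3}{15} + \frac{13}{12}\right) + 16\right) = - 6 \left(\left(\left(-3\right) \frac{1}{15} + 13 \cdot \frac{1}{12}\right) + 16\right) = - 6 \left(\left(- \frac{1}{5} + \frac{13}{12}\right) + 16\right) = - 6 \left(\frac{53}{60} + 16\right) = \left(-6\right) \frac{1013}{60} = - \frac{1013}{10} \approx -101.3$)
$\left(E - 2060\right) + \sqrt{r{\left(3 \left(-5\right) 1 \right)} + 1551} = \left(- \frac{1013}{10} - 2060\right) + \sqrt{-18 + 1551} = - \frac{21613}{10} + \sqrt{1533}$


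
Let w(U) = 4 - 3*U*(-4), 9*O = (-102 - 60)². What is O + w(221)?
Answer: 5572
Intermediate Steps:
O = 2916 (O = (-102 - 60)²/9 = (⅑)*(-162)² = (⅑)*26244 = 2916)
w(U) = 4 + 12*U (w(U) = 4 - (-12)*U = 4 + 12*U)
O + w(221) = 2916 + (4 + 12*221) = 2916 + (4 + 2652) = 2916 + 2656 = 5572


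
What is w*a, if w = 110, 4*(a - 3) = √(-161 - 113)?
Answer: 330 + 55*I*√274/2 ≈ 330.0 + 455.21*I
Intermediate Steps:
a = 3 + I*√274/4 (a = 3 + √(-161 - 113)/4 = 3 + √(-274)/4 = 3 + (I*√274)/4 = 3 + I*√274/4 ≈ 3.0 + 4.1382*I)
w*a = 110*(3 + I*√274/4) = 330 + 55*I*√274/2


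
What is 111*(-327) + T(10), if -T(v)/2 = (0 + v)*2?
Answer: -36337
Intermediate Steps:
T(v) = -4*v (T(v) = -2*(0 + v)*2 = -2*v*2 = -4*v)
111*(-327) + T(10) = 111*(-327) - 4*10 = -36297 - 40 = -36337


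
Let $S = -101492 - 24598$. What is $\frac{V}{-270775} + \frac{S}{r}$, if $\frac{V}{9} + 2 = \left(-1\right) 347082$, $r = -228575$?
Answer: $\frac{29926181898}{2475695825} \approx 12.088$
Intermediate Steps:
$V = -3123756$ ($V = -18 + 9 \left(\left(-1\right) 347082\right) = -18 + 9 \left(-347082\right) = -18 - 3123738 = -3123756$)
$S = -126090$
$\frac{V}{-270775} + \frac{S}{r} = - \frac{3123756}{-270775} - \frac{126090}{-228575} = \left(-3123756\right) \left(- \frac{1}{270775}\right) - - \frac{25218}{45715} = \frac{3123756}{270775} + \frac{25218}{45715} = \frac{29926181898}{2475695825}$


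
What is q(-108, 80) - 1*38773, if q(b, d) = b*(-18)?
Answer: -36829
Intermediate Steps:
q(b, d) = -18*b
q(-108, 80) - 1*38773 = -18*(-108) - 1*38773 = 1944 - 38773 = -36829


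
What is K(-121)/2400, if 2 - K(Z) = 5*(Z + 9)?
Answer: 281/1200 ≈ 0.23417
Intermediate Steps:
K(Z) = -43 - 5*Z (K(Z) = 2 - 5*(Z + 9) = 2 - 5*(9 + Z) = 2 - (45 + 5*Z) = 2 + (-45 - 5*Z) = -43 - 5*Z)
K(-121)/2400 = (-43 - 5*(-121))/2400 = (-43 + 605)*(1/2400) = 562*(1/2400) = 281/1200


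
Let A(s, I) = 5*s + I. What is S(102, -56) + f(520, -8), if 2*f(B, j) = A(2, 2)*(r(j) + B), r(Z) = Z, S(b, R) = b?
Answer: 3174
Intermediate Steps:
A(s, I) = I + 5*s
f(B, j) = 6*B + 6*j (f(B, j) = ((2 + 5*2)*(j + B))/2 = ((2 + 10)*(B + j))/2 = (12*(B + j))/2 = (12*B + 12*j)/2 = 6*B + 6*j)
S(102, -56) + f(520, -8) = 102 + (6*520 + 6*(-8)) = 102 + (3120 - 48) = 102 + 3072 = 3174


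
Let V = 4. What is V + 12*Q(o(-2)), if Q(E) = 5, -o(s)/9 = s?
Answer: 64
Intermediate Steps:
o(s) = -9*s
V + 12*Q(o(-2)) = 4 + 12*5 = 4 + 60 = 64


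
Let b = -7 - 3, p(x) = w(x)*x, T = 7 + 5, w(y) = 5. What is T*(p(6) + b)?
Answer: 240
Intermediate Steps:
T = 12
p(x) = 5*x
b = -10
T*(p(6) + b) = 12*(5*6 - 10) = 12*(30 - 10) = 12*20 = 240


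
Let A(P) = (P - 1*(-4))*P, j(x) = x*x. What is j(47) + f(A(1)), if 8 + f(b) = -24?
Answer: 2177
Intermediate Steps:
j(x) = x²
A(P) = P*(4 + P) (A(P) = (P + 4)*P = (4 + P)*P = P*(4 + P))
f(b) = -32 (f(b) = -8 - 24 = -32)
j(47) + f(A(1)) = 47² - 32 = 2209 - 32 = 2177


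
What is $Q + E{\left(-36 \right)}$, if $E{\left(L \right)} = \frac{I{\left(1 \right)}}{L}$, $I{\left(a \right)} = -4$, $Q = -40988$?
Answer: $- \frac{368891}{9} \approx -40988.0$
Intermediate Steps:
$E{\left(L \right)} = - \frac{4}{L}$
$Q + E{\left(-36 \right)} = -40988 - \frac{4}{-36} = -40988 - - \frac{1}{9} = -40988 + \frac{1}{9} = - \frac{368891}{9}$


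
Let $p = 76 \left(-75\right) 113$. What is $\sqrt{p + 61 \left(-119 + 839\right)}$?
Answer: $2 i \sqrt{150045} \approx 774.71 i$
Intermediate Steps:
$p = -644100$ ($p = \left(-5700\right) 113 = -644100$)
$\sqrt{p + 61 \left(-119 + 839\right)} = \sqrt{-644100 + 61 \left(-119 + 839\right)} = \sqrt{-644100 + 61 \cdot 720} = \sqrt{-644100 + 43920} = \sqrt{-600180} = 2 i \sqrt{150045}$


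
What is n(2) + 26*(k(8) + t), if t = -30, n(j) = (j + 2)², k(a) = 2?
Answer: -712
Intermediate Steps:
n(j) = (2 + j)²
n(2) + 26*(k(8) + t) = (2 + 2)² + 26*(2 - 30) = 4² + 26*(-28) = 16 - 728 = -712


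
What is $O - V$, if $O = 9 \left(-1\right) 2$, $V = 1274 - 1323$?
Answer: $31$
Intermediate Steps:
$V = -49$ ($V = 1274 - 1323 = -49$)
$O = -18$ ($O = \left(-9\right) 2 = -18$)
$O - V = -18 - -49 = -18 + 49 = 31$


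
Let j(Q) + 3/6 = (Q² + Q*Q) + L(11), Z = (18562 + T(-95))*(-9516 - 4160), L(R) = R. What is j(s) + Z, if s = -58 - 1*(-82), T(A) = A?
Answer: -505107059/2 ≈ -2.5255e+8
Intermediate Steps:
s = 24 (s = -58 + 82 = 24)
Z = -252554692 (Z = (18562 - 95)*(-9516 - 4160) = 18467*(-13676) = -252554692)
j(Q) = 21/2 + 2*Q² (j(Q) = -½ + ((Q² + Q*Q) + 11) = -½ + ((Q² + Q²) + 11) = -½ + (2*Q² + 11) = -½ + (11 + 2*Q²) = 21/2 + 2*Q²)
j(s) + Z = (21/2 + 2*24²) - 252554692 = (21/2 + 2*576) - 252554692 = (21/2 + 1152) - 252554692 = 2325/2 - 252554692 = -505107059/2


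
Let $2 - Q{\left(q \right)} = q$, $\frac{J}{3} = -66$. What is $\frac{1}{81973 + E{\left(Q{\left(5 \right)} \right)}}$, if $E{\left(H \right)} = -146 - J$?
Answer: $\frac{1}{82025} \approx 1.2191 \cdot 10^{-5}$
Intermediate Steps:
$J = -198$ ($J = 3 \left(-66\right) = -198$)
$Q{\left(q \right)} = 2 - q$
$E{\left(H \right)} = 52$ ($E{\left(H \right)} = -146 - -198 = -146 + 198 = 52$)
$\frac{1}{81973 + E{\left(Q{\left(5 \right)} \right)}} = \frac{1}{81973 + 52} = \frac{1}{82025}$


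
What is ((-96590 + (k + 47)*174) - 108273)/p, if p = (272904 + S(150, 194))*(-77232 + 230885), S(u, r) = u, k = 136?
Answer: -173021/41955566262 ≈ -4.1239e-6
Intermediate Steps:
p = 41955566262 (p = (272904 + 150)*(-77232 + 230885) = 273054*153653 = 41955566262)
((-96590 + (k + 47)*174) - 108273)/p = ((-96590 + (136 + 47)*174) - 108273)/41955566262 = ((-96590 + 183*174) - 108273)*(1/41955566262) = ((-96590 + 31842) - 108273)*(1/41955566262) = (-64748 - 108273)*(1/41955566262) = -173021*1/41955566262 = -173021/41955566262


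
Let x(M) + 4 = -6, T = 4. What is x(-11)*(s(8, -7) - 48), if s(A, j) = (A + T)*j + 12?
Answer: 1200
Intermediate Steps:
s(A, j) = 12 + j*(4 + A) (s(A, j) = (A + 4)*j + 12 = (4 + A)*j + 12 = j*(4 + A) + 12 = 12 + j*(4 + A))
x(M) = -10 (x(M) = -4 - 6 = -10)
x(-11)*(s(8, -7) - 48) = -10*((12 + 4*(-7) + 8*(-7)) - 48) = -10*((12 - 28 - 56) - 48) = -10*(-72 - 48) = -10*(-120) = 1200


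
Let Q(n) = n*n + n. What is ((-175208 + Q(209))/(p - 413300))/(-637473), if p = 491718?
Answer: 65659/24994678857 ≈ 2.6269e-6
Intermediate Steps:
Q(n) = n + n² (Q(n) = n² + n = n + n²)
((-175208 + Q(209))/(p - 413300))/(-637473) = ((-175208 + 209*(1 + 209))/(491718 - 413300))/(-637473) = ((-175208 + 209*210)/78418)*(-1/637473) = ((-175208 + 43890)*(1/78418))*(-1/637473) = -131318*1/78418*(-1/637473) = -65659/39209*(-1/637473) = 65659/24994678857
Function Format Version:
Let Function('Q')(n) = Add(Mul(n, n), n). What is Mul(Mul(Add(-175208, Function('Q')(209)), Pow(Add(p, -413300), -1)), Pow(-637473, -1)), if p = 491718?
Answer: Rational(65659, 24994678857) ≈ 2.6269e-6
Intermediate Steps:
Function('Q')(n) = Add(n, Pow(n, 2)) (Function('Q')(n) = Add(Pow(n, 2), n) = Add(n, Pow(n, 2)))
Mul(Mul(Add(-175208, Function('Q')(209)), Pow(Add(p, -413300), -1)), Pow(-637473, -1)) = Mul(Mul(Add(-175208, Mul(209, Add(1, 209))), Pow(Add(491718, -413300), -1)), Pow(-637473, -1)) = Mul(Mul(Add(-175208, Mul(209, 210)), Pow(78418, -1)), Rational(-1, 637473)) = Mul(Mul(Add(-175208, 43890), Rational(1, 78418)), Rational(-1, 637473)) = Mul(Mul(-131318, Rational(1, 78418)), Rational(-1, 637473)) = Mul(Rational(-65659, 39209), Rational(-1, 637473)) = Rational(65659, 24994678857)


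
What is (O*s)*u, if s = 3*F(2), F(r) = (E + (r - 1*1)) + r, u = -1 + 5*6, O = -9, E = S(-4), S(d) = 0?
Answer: -2349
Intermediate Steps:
E = 0
u = 29 (u = -1 + 30 = 29)
F(r) = -1 + 2*r (F(r) = (0 + (r - 1*1)) + r = (0 + (r - 1)) + r = (0 + (-1 + r)) + r = (-1 + r) + r = -1 + 2*r)
s = 9 (s = 3*(-1 + 2*2) = 3*(-1 + 4) = 3*3 = 9)
(O*s)*u = -9*9*29 = -81*29 = -2349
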